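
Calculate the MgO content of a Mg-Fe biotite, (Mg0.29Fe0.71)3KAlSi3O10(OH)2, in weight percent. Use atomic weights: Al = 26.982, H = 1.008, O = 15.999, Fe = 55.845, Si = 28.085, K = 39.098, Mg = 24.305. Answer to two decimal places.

M((Mg0.29Fe0.71)3KAlSi3O10(OH)2) = 484.434 g/mol; M(MgO) = 40.304 g/mol.
Moles MgO per formula unit = 0.87 Mg ÷ 1 = 0.8700.
MgO fraction = (0.8700 × 40.304) / 484.434 = 35.064/484.434 = 0.0724.

7.24 wt%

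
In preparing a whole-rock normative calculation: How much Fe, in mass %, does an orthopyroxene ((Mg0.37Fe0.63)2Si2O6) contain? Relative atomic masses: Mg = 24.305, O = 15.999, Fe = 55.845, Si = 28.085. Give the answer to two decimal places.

29.26 mass %

Formula mass = 0.74·24.305 + 1.26·55.845 + 2·28.085 + 6·15.999 = 240.514 g/mol, of which 70.365 g is Fe.
So Fe makes up 70.365/240.514 = 0.2926 of the mass, i.e. 29.26%.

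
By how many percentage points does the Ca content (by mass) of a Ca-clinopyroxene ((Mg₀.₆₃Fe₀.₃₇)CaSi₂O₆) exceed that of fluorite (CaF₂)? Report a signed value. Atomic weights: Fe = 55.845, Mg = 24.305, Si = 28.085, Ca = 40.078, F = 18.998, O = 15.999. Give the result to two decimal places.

M((Mg₀.₆₃Fe₀.₃₇)CaSi₂O₆) = 228.217 g/mol, so wt% Ca = 40.078/228.217 × 100 = 17.56%.
M(CaF₂) = 78.074 g/mol, so wt% Ca = 40.078/78.074 × 100 = 51.33%.
17.56 − 51.33 = -33.77 pp.

-33.77 percentage points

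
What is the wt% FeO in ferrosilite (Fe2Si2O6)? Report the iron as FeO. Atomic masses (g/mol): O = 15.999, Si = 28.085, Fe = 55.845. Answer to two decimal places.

54.46 wt%

Molar mass of Fe2Si2O6 = 2×55.845 + 2×28.085 + 6×15.999 = 263.854 g/mol.
Each formula unit contains 2 Fe, equivalent to 2/1 = 2.0000 mol FeO.
M(FeO) = 1×55.845 + 1×15.999 = 71.844 g/mol.
Mass of FeO per formula unit = 2.0000 × 71.844 = 143.688 g.
FeO wt% = 143.688 / 263.854 × 100 = 54.46%.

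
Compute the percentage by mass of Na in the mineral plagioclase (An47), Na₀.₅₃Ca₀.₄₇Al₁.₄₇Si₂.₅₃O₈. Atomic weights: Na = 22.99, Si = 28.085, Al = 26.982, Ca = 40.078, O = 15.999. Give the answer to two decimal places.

4.52 mass %

Molar mass of Na₀.₅₃Ca₀.₄₇Al₁.₄₇Si₂.₅₃O₈: 0.53*22.99 + 0.47*40.078 + 1.47*26.982 + 2.53*28.085 + 8*15.999 = 269.732 g/mol.
Mass of Na per formula unit: 0.53 × 22.99 = 12.185 g.
Weight fraction Na = 12.185 / 269.732 = 0.0452.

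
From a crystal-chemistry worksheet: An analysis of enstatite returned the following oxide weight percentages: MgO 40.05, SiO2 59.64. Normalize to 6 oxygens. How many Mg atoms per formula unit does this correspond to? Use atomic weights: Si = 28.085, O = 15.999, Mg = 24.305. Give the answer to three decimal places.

MgO: 40.05/40.304 = 0.99370 mol → 0.99370 mol Mg, 0.99370 mol O.
SiO2: 59.64/60.083 = 0.99263 mol → 0.99263 mol Si, 1.98526 mol O.
Total oxygen = 2.97896 mol. Normalization factor = 6/2.97896 = 2.01413.
Mg per 6 O = 0.99370 × 2.01413 = 2.001.

2.001 Mg apfu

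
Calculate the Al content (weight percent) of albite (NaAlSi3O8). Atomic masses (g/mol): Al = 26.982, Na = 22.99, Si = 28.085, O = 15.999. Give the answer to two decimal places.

10.29 weight percent

Formula mass = 1×22.99 + 1×26.982 + 3×28.085 + 8×15.999 = 262.219 g/mol, of which 26.982 g is Al.
So Al makes up 26.982/262.219 = 0.1029 of the mass, i.e. 10.29%.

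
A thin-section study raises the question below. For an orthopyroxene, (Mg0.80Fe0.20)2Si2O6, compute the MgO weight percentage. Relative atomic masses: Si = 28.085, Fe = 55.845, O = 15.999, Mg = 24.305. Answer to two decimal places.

30.22 wt%

Molar mass of (Mg0.80Fe0.20)2Si2O6 = 1.60·24.305 + 0.40·55.845 + 2·28.085 + 6·15.999 = 213.390 g/mol.
Each formula unit contains 1.60 Mg, equivalent to 1.60/1 = 1.6000 mol MgO.
M(MgO) = 1×24.305 + 1×15.999 = 40.304 g/mol.
Mass of MgO per formula unit = 1.6000 × 40.304 = 64.486 g.
MgO wt% = 64.486 / 213.390 × 100 = 30.22%.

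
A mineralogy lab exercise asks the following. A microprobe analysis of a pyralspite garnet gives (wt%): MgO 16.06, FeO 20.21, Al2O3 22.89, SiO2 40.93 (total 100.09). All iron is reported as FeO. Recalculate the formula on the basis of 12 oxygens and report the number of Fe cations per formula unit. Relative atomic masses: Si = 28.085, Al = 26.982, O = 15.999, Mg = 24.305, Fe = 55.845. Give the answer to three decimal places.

16.06 wt% MgO ÷ 40.304 g/mol = 0.39847 mol, giving 0.39847 Mg and 0.39847 O.
20.21 wt% FeO ÷ 71.844 g/mol = 0.28130 mol, giving 0.28130 Fe and 0.28130 O.
22.89 wt% Al2O3 ÷ 101.961 g/mol = 0.22450 mol, giving 0.44900 Al and 0.67350 O.
40.93 wt% SiO2 ÷ 60.083 g/mol = 0.68122 mol, giving 0.68122 Si and 1.36244 O.
Oxygen sums to 2.71571; scaling by 12/2.71571 = 4.41873 puts the formula on 12 O.
Fe: 0.28130 × 4.41873 = 1.243 atoms per formula unit.

1.243 Fe apfu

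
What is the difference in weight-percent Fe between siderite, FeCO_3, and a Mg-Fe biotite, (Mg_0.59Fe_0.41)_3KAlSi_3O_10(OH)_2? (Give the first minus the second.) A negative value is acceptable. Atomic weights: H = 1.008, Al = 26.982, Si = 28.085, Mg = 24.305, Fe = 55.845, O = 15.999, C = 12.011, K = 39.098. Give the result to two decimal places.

First mineral: 55.845 g Fe in 115.853 g formula = 48.20 wt% Fe.
Second mineral: 68.689 g Fe in 456.048 g formula = 15.06 wt% Fe.
48.20% − 15.06% gives a difference of 33.14 percentage points.

33.14 percentage points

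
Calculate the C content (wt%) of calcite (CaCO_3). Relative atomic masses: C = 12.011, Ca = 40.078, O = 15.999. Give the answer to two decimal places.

12.00 wt%

Molar mass of CaCO_3: 1×40.078 + 1×12.011 + 3×15.999 = 100.086 g/mol.
Mass of C per formula unit: 1 × 12.011 = 12.011 g.
Weight fraction C = 12.011 / 100.086 = 0.1200.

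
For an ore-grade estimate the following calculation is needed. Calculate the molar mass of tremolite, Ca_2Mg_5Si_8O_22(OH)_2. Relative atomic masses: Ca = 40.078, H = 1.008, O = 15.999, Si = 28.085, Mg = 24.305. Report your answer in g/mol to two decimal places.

M = 2(40.078) + 5(24.305) + 8(28.085) + 24(15.999) + 2(1.008)

812.35 g/mol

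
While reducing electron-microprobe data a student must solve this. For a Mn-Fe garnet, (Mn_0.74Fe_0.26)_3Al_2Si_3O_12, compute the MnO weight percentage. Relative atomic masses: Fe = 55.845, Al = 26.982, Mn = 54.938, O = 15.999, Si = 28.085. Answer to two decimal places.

Formula mass = 495.728 g/mol.
2.22 Mn → 2.2200 mol MnO per formula unit; M(MnO) = 70.937, so MnO mass = 157.480 g.
157.480/495.728 × 100 = 31.77 wt%.

31.77 wt%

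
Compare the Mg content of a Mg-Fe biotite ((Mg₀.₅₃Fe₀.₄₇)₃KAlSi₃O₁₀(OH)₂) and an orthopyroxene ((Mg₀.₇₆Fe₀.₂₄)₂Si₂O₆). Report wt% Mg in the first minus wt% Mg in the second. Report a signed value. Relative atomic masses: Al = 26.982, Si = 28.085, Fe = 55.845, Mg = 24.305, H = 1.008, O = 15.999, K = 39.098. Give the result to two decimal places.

-8.74 percentage points

Mg in (Mg₀.₅₃Fe₀.₄₇)₃KAlSi₃O₁₀(OH)₂: molar mass 461.725 g/mol; 1.59×24.305 = 38.645 g → 8.37 wt%.
Mg in (Mg₀.₇₆Fe₀.₂₄)₂Si₂O₆: molar mass 215.913 g/mol; 1.52×24.305 = 36.944 g → 17.11 wt%.
Difference = 8.37 − 17.11 = -8.74 percentage points.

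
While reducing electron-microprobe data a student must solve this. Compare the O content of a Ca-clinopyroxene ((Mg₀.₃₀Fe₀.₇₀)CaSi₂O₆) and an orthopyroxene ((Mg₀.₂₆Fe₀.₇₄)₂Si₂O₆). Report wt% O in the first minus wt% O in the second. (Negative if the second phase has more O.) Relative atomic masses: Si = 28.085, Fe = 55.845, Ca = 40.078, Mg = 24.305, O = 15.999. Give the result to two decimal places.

1.44 percentage points

M((Mg₀.₃₀Fe₀.₇₀)CaSi₂O₆) = 238.625 g/mol, so wt% O = 95.994/238.625 × 100 = 40.23%.
M((Mg₀.₂₆Fe₀.₇₄)₂Si₂O₆) = 247.453 g/mol, so wt% O = 95.994/247.453 × 100 = 38.79%.
40.23 − 38.79 = 1.44 pp.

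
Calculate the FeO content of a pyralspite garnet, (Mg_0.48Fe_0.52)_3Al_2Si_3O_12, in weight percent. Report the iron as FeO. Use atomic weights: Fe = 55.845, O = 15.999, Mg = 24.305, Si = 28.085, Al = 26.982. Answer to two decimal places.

24.78 wt%

Molar mass of (Mg_0.48Fe_0.52)_3Al_2Si_3O_12 = 1.44×24.305 + 1.56×55.845 + 2×26.982 + 3×28.085 + 12×15.999 = 452.324 g/mol.
Each formula unit contains 1.56 Fe, equivalent to 1.56/1 = 1.5600 mol FeO.
M(FeO) = 1×55.845 + 1×15.999 = 71.844 g/mol.
Mass of FeO per formula unit = 1.5600 × 71.844 = 112.077 g.
FeO wt% = 112.077 / 452.324 × 100 = 24.78%.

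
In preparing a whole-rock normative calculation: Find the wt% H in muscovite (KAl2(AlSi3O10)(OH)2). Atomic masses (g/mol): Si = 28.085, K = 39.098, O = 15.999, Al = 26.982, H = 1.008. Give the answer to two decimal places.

Molar mass of KAl2(AlSi3O10)(OH)2: 1·39.098 + 3·26.982 + 3·28.085 + 12·15.999 + 2·1.008 = 398.303 g/mol.
Mass of H per formula unit: 2 × 1.008 = 2.016 g.
Weight fraction H = 2.016 / 398.303 = 0.0051.

0.51 weight percent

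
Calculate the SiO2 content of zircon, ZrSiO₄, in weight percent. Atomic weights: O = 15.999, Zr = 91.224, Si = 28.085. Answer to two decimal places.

Formula mass = 183.305 g/mol.
1 Si → 1.0000 mol SiO2 per formula unit; M(SiO2) = 60.083, so SiO2 mass = 60.083 g.
60.083/183.305 × 100 = 32.78 wt%.

32.78 wt%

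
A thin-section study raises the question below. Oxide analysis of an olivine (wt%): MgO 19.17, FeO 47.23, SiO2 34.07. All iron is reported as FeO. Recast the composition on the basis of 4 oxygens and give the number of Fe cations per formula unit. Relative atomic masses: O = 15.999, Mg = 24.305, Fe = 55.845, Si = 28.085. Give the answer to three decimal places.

1.160 Fe apfu

MgO: 19.17/40.304 = 0.47564 mol → 0.47564 mol Mg, 0.47564 mol O.
FeO: 47.23/71.844 = 0.65740 mol → 0.65740 mol Fe, 0.65740 mol O.
SiO2: 34.07/60.083 = 0.56705 mol → 0.56705 mol Si, 1.13410 mol O.
Total oxygen = 2.26714 mol. Normalization factor = 4/2.26714 = 1.76434.
Fe per 4 O = 0.65740 × 1.76434 = 1.160.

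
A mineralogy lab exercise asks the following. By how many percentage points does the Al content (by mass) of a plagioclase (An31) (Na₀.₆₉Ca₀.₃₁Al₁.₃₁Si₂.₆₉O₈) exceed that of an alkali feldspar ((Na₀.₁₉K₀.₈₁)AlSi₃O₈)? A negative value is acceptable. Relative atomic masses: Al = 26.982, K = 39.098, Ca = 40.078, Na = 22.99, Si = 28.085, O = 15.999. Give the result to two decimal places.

3.43 percentage points

M(Na₀.₆₉Ca₀.₃₁Al₁.₃₁Si₂.₆₉O₈) = 267.174 g/mol, so wt% Al = 35.346/267.174 × 100 = 13.23%.
M((Na₀.₁₉K₀.₈₁)AlSi₃O₈) = 275.266 g/mol, so wt% Al = 26.982/275.266 × 100 = 9.80%.
13.23 − 9.80 = 3.43 pp.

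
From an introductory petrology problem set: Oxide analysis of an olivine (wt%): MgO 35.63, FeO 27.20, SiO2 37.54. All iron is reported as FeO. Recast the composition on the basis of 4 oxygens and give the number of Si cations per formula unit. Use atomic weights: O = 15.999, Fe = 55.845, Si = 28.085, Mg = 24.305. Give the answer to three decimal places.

MgO: 35.63/40.304 = 0.88403 mol → 0.88403 mol Mg, 0.88403 mol O.
FeO: 27.20/71.844 = 0.37860 mol → 0.37860 mol Fe, 0.37860 mol O.
SiO2: 37.54/60.083 = 0.62480 mol → 0.62480 mol Si, 1.24960 mol O.
Total oxygen = 2.51223 mol. Normalization factor = 4/2.51223 = 1.59221.
Si per 4 O = 0.62480 × 1.59221 = 0.995.

0.995 Si apfu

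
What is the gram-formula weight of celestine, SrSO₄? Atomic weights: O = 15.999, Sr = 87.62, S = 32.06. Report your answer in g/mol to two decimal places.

M = 1·87.62 + 1·32.06 + 4·15.999

183.68 g/mol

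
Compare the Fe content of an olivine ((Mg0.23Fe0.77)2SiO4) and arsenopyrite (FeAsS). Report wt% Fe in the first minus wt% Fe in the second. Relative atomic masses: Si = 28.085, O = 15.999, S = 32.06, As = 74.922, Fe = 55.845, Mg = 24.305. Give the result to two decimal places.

11.14 percentage points

M((Mg0.23Fe0.77)2SiO4) = 189.263 g/mol, so wt% Fe = 86.001/189.263 × 100 = 45.44%.
M(FeAsS) = 162.827 g/mol, so wt% Fe = 55.845/162.827 × 100 = 34.30%.
45.44 − 34.30 = 11.14 pp.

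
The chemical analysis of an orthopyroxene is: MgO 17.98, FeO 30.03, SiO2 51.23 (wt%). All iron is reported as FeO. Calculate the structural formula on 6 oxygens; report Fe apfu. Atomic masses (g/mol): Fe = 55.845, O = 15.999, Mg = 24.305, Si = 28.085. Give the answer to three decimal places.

MgO: 17.98/40.304 = 0.44611 mol → 0.44611 mol Mg, 0.44611 mol O.
FeO: 30.03/71.844 = 0.41799 mol → 0.41799 mol Fe, 0.41799 mol O.
SiO2: 51.23/60.083 = 0.85265 mol → 0.85265 mol Si, 1.70530 mol O.
Total oxygen = 2.56940 mol. Normalization factor = 6/2.56940 = 2.33518.
Fe per 6 O = 0.41799 × 2.33518 = 0.976.

0.976 Fe apfu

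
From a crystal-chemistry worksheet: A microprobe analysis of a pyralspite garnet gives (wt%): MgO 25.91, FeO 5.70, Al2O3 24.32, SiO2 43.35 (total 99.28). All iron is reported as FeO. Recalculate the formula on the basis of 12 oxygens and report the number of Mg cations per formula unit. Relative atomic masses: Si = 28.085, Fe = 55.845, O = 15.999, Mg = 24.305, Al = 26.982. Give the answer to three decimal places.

2.678 Mg apfu

MgO: 25.91/40.304 = 0.64286 mol → 0.64286 mol Mg, 0.64286 mol O.
FeO: 5.70/71.844 = 0.07934 mol → 0.07934 mol Fe, 0.07934 mol O.
Al2O3: 24.32/101.961 = 0.23852 mol → 0.47704 mol Al, 0.71556 mol O.
SiO2: 43.35/60.083 = 0.72150 mol → 0.72150 mol Si, 1.44300 mol O.
Total oxygen = 2.88076 mol. Normalization factor = 12/2.88076 = 4.16557.
Mg per 12 O = 0.64286 × 4.16557 = 2.678.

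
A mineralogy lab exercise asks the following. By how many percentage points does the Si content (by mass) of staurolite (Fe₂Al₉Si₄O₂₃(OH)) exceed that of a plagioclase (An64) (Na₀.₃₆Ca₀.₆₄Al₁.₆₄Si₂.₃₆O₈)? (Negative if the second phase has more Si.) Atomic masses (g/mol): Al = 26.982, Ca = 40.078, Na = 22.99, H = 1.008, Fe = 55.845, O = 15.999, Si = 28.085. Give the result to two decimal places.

M(Fe₂Al₉Si₄O₂₃(OH)) = 851.852 g/mol, so wt% Si = 112.340/851.852 × 100 = 13.19%.
M(Na₀.₃₆Ca₀.₆₄Al₁.₆₄Si₂.₃₆O₈) = 272.449 g/mol, so wt% Si = 66.281/272.449 × 100 = 24.33%.
13.19 − 24.33 = -11.14 pp.

-11.14 percentage points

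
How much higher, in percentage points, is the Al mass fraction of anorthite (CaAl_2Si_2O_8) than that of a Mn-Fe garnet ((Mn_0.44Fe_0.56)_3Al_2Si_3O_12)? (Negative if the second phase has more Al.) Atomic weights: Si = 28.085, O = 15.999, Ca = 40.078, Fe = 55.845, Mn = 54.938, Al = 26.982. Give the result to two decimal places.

8.53 percentage points

Al in CaAl_2Si_2O_8: molar mass 278.204 g/mol; 2×26.982 = 53.964 g → 19.40 wt%.
Al in (Mn_0.44Fe_0.56)_3Al_2Si_3O_12: molar mass 496.545 g/mol; 2×26.982 = 53.964 g → 10.87 wt%.
Difference = 19.40 − 10.87 = 8.53 percentage points.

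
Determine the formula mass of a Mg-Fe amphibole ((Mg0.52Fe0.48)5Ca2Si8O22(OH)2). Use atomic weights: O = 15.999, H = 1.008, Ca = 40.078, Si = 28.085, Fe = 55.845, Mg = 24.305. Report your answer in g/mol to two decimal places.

The formula mass is the sum 2.60×24.305 + 2.40×55.845 + 2×40.078 + 8×28.085 + 24×15.999 + 2×1.008.

888.05 g/mol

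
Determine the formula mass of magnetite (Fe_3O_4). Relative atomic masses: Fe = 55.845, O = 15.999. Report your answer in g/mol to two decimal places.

Fe: 3 × 55.845 = 167.5350
O: 4 × 15.999 = 63.9960
Summing the contributions gives the formula mass.

231.53 g/mol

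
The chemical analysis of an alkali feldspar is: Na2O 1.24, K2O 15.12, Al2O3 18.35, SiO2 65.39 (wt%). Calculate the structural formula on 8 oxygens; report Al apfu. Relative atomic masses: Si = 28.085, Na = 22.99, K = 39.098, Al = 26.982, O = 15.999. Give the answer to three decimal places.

0.994 Al apfu

1.24 wt% Na2O ÷ 61.979 g/mol = 0.02001 mol, giving 0.04002 Na and 0.02001 O.
15.12 wt% K2O ÷ 94.195 g/mol = 0.16052 mol, giving 0.32104 K and 0.16052 O.
18.35 wt% Al2O3 ÷ 101.961 g/mol = 0.17997 mol, giving 0.35994 Al and 0.53991 O.
65.39 wt% SiO2 ÷ 60.083 g/mol = 1.08833 mol, giving 1.08833 Si and 2.17666 O.
Oxygen sums to 2.89710; scaling by 8/2.89710 = 2.76138 puts the formula on 8 O.
Al: 0.35994 × 2.76138 = 0.994 atoms per formula unit.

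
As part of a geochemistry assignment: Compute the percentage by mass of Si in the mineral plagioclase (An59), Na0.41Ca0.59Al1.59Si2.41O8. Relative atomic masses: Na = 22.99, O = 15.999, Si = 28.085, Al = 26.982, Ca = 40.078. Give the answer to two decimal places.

M(Na0.41Ca0.59Al1.59Si2.41O8) = 271.650 g/mol.
Si contributes 2.41 × 28.085 = 67.685 g per mole.
67.685/271.650 = 0.2492 → 24.92%.

24.92 wt%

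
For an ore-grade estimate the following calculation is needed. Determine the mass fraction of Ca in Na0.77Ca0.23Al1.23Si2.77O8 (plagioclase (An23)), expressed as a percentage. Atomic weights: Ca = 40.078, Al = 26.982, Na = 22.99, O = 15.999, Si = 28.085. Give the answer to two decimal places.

Molar mass of Na0.77Ca0.23Al1.23Si2.77O8: 0.77*22.99 + 0.23*40.078 + 1.23*26.982 + 2.77*28.085 + 8*15.999 = 265.896 g/mol.
Mass of Ca per formula unit: 0.23 × 40.078 = 9.218 g.
Weight fraction Ca = 9.218 / 265.896 = 0.0347.

3.47 weight percent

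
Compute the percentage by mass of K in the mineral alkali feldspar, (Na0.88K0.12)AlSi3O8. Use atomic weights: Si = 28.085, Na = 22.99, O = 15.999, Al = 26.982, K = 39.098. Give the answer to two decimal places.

1.78 mass %

Molar mass of (Na0.88K0.12)AlSi3O8: 0.88*22.99 + 0.12*39.098 + 1*26.982 + 3*28.085 + 8*15.999 = 264.152 g/mol.
Mass of K per formula unit: 0.12 × 39.098 = 4.692 g.
Weight fraction K = 4.692 / 264.152 = 0.0178.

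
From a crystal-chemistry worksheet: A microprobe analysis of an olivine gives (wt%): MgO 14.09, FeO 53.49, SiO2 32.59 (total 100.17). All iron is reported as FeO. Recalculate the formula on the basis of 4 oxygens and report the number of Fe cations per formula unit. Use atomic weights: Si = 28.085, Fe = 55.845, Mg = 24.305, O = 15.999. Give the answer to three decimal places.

MgO: 14.09/40.304 = 0.34959 mol → 0.34959 mol Mg, 0.34959 mol O.
FeO: 53.49/71.844 = 0.74453 mol → 0.74453 mol Fe, 0.74453 mol O.
SiO2: 32.59/60.083 = 0.54242 mol → 0.54242 mol Si, 1.08484 mol O.
Total oxygen = 2.17896 mol. Normalization factor = 4/2.17896 = 1.83574.
Fe per 4 O = 0.74453 × 1.83574 = 1.367.

1.367 Fe apfu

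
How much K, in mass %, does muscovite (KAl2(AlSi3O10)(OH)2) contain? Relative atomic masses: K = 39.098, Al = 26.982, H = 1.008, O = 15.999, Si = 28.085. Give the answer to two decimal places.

9.82 mass %

Molar mass of KAl2(AlSi3O10)(OH)2: 1*39.098 + 3*26.982 + 3*28.085 + 12*15.999 + 2*1.008 = 398.303 g/mol.
Mass of K per formula unit: 1 × 39.098 = 39.098 g.
Weight fraction K = 39.098 / 398.303 = 0.0982.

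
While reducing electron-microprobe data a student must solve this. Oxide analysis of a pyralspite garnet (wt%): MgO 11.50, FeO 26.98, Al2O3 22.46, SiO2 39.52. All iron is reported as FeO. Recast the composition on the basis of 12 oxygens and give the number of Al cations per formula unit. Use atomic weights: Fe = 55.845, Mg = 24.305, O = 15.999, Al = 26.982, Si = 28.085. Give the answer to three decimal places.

MgO (M=40.304): mol = 0.28533; Mg = 0.28533, O = 0.28533.
FeO (M=71.844): mol = 0.37554; Fe = 0.37554, O = 0.37554.
Al2O3 (M=101.961): mol = 0.22028; Al = 0.44056, O = 0.66084.
SiO2 (M=60.083): mol = 0.65776; Si = 0.65776, O = 1.31552.
ΣO = 2.63723; factor = 12/ΣO = 4.55023.
Al apfu = 0.44056 × 4.55023 = 2.005.

2.005 Al apfu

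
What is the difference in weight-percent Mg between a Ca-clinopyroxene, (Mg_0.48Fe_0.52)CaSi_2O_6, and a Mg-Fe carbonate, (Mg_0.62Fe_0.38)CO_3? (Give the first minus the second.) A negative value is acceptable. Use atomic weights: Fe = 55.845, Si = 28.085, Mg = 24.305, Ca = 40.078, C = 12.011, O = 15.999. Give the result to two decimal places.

-10.64 percentage points

First mineral: 11.666 g Mg in 232.948 g formula = 5.01 wt% Mg.
Second mineral: 15.069 g Mg in 96.298 g formula = 15.65 wt% Mg.
5.01% − 15.65% gives a difference of -10.64 percentage points.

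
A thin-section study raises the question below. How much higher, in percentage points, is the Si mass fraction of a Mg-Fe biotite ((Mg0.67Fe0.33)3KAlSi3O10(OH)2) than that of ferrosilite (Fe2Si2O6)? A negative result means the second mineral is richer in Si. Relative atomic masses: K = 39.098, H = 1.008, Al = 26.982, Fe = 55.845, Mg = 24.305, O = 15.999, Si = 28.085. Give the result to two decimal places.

First mineral: 84.255 g Si in 448.479 g formula = 18.79 wt% Si.
Second mineral: 56.170 g Si in 263.854 g formula = 21.29 wt% Si.
18.79% − 21.29% gives a difference of -2.50 percentage points.

-2.50 percentage points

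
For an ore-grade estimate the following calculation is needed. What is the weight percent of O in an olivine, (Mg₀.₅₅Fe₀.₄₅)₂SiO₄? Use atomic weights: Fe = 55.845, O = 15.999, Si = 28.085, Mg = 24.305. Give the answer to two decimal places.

Formula mass = 1.10·24.305 + 0.90·55.845 + 1·28.085 + 4·15.999 = 169.077 g/mol, of which 63.996 g is O.
So O makes up 63.996/169.077 = 0.3785 of the mass, i.e. 37.85%.

37.85 mass %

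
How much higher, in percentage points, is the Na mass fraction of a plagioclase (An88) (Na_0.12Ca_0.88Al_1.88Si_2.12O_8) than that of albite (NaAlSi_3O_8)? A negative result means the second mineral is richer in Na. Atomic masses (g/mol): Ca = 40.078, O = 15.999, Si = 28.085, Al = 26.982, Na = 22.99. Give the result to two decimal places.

-7.77 percentage points

M(Na_0.12Ca_0.88Al_1.88Si_2.12O_8) = 276.286 g/mol, so wt% Na = 2.759/276.286 × 100 = 1.00%.
M(NaAlSi_3O_8) = 262.219 g/mol, so wt% Na = 22.990/262.219 × 100 = 8.77%.
1.00 − 8.77 = -7.77 pp.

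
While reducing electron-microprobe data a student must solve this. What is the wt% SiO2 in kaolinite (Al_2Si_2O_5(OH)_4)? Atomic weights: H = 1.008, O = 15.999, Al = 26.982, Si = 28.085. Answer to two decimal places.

M(Al_2Si_2O_5(OH)_4) = 258.157 g/mol; M(SiO2) = 60.083 g/mol.
Moles SiO2 per formula unit = 2 Si ÷ 1 = 2.0000.
SiO2 fraction = (2.0000 × 60.083) / 258.157 = 120.166/258.157 = 0.4655.

46.55 wt%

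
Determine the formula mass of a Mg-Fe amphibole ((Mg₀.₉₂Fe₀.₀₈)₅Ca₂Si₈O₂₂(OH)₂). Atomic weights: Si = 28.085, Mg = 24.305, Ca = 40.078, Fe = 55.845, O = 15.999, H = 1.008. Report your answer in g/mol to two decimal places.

824.97 g/mol

The formula mass is the sum 4.60×24.305 + 0.40×55.845 + 2×40.078 + 8×28.085 + 24×15.999 + 2×1.008.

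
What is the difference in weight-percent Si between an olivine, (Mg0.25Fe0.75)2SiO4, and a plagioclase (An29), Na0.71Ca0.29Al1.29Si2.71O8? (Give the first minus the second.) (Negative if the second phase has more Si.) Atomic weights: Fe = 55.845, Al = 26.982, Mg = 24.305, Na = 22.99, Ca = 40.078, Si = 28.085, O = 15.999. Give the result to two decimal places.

Si in (Mg0.25Fe0.75)2SiO4: molar mass 188.001 g/mol; 1×28.085 = 28.085 g → 14.94 wt%.
Si in Na0.71Ca0.29Al1.29Si2.71O8: molar mass 266.855 g/mol; 2.71×28.085 = 76.110 g → 28.52 wt%.
Difference = 14.94 − 28.52 = -13.58 percentage points.

-13.58 percentage points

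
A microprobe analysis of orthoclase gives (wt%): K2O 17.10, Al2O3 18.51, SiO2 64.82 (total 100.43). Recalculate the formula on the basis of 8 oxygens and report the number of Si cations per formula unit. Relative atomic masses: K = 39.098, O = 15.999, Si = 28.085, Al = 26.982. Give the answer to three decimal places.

2.993 Si apfu

K2O: 17.10/94.195 = 0.18154 mol → 0.36308 mol K, 0.18154 mol O.
Al2O3: 18.51/101.961 = 0.18154 mol → 0.36308 mol Al, 0.54462 mol O.
SiO2: 64.82/60.083 = 1.07884 mol → 1.07884 mol Si, 2.15768 mol O.
Total oxygen = 2.88384 mol. Normalization factor = 8/2.88384 = 2.77408.
Si per 8 O = 1.07884 × 2.77408 = 2.993.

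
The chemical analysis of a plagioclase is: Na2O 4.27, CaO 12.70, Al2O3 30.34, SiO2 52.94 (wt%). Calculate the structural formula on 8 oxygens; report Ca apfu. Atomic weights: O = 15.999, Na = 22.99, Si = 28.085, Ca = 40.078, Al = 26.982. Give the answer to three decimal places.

Na2O: 4.27/61.979 = 0.06889 mol → 0.13778 mol Na, 0.06889 mol O.
CaO: 12.70/56.077 = 0.22647 mol → 0.22647 mol Ca, 0.22647 mol O.
Al2O3: 30.34/101.961 = 0.29756 mol → 0.59512 mol Al, 0.89268 mol O.
SiO2: 52.94/60.083 = 0.88111 mol → 0.88111 mol Si, 1.76222 mol O.
Total oxygen = 2.95026 mol. Normalization factor = 8/2.95026 = 2.71163.
Ca per 8 O = 0.22647 × 2.71163 = 0.614.

0.614 Ca apfu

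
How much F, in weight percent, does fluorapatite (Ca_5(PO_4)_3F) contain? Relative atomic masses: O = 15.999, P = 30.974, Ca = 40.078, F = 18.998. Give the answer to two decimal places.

3.77 weight percent

M(Ca_5(PO_4)_3F) = 504.298 g/mol.
F contributes 1 × 18.998 = 18.998 g per mole.
18.998/504.298 = 0.0377 → 3.77%.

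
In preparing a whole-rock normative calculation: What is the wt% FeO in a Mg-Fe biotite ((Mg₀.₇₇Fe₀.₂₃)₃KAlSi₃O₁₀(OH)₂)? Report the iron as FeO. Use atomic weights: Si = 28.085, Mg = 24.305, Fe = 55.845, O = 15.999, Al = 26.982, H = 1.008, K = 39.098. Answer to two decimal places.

11.29 wt%

Molar mass of (Mg₀.₇₇Fe₀.₂₃)₃KAlSi₃O₁₀(OH)₂ = 2.31*24.305 + 0.69*55.845 + 1*39.098 + 1*26.982 + 3*28.085 + 12*15.999 + 2*1.008 = 439.017 g/mol.
Each formula unit contains 0.69 Fe, equivalent to 0.69/1 = 0.6900 mol FeO.
M(FeO) = 1×55.845 + 1×15.999 = 71.844 g/mol.
Mass of FeO per formula unit = 0.6900 × 71.844 = 49.572 g.
FeO wt% = 49.572 / 439.017 × 100 = 11.29%.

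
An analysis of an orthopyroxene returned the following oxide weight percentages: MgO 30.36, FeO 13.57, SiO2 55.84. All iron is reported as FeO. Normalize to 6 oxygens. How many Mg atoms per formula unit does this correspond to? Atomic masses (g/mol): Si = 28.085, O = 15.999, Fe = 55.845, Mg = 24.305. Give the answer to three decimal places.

1.614 Mg apfu

MgO (M=40.304): mol = 0.75328; Mg = 0.75328, O = 0.75328.
FeO (M=71.844): mol = 0.18888; Fe = 0.18888, O = 0.18888.
SiO2 (M=60.083): mol = 0.92938; Si = 0.92938, O = 1.85876.
ΣO = 2.80092; factor = 6/ΣO = 2.14215.
Mg apfu = 0.75328 × 2.14215 = 1.614.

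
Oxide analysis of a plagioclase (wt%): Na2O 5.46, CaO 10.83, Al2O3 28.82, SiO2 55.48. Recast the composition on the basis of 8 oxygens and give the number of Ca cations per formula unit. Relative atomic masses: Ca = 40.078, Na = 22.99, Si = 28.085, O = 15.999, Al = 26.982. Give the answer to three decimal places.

0.519 Ca apfu

5.46 wt% Na2O ÷ 61.979 g/mol = 0.08809 mol, giving 0.17618 Na and 0.08809 O.
10.83 wt% CaO ÷ 56.077 g/mol = 0.19313 mol, giving 0.19313 Ca and 0.19313 O.
28.82 wt% Al2O3 ÷ 101.961 g/mol = 0.28266 mol, giving 0.56532 Al and 0.84798 O.
55.48 wt% SiO2 ÷ 60.083 g/mol = 0.92339 mol, giving 0.92339 Si and 1.84678 O.
Oxygen sums to 2.97598; scaling by 8/2.97598 = 2.68819 puts the formula on 8 O.
Ca: 0.19313 × 2.68819 = 0.519 atoms per formula unit.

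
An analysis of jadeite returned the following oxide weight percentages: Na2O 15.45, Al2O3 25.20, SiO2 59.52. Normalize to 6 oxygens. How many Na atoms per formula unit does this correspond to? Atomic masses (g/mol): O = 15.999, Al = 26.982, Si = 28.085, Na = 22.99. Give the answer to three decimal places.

1.007 Na apfu

15.45 wt% Na2O ÷ 61.979 g/mol = 0.24928 mol, giving 0.49856 Na and 0.24928 O.
25.20 wt% Al2O3 ÷ 101.961 g/mol = 0.24715 mol, giving 0.49430 Al and 0.74145 O.
59.52 wt% SiO2 ÷ 60.083 g/mol = 0.99063 mol, giving 0.99063 Si and 1.98126 O.
Oxygen sums to 2.97199; scaling by 6/2.97199 = 2.01885 puts the formula on 6 O.
Na: 0.49856 × 2.01885 = 1.007 atoms per formula unit.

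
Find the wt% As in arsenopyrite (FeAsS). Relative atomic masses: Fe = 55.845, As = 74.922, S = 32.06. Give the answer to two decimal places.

46.01 weight percent

Molar mass of FeAsS: 1*55.845 + 1*74.922 + 1*32.06 = 162.827 g/mol.
Mass of As per formula unit: 1 × 74.922 = 74.922 g.
Weight fraction As = 74.922 / 162.827 = 0.4601.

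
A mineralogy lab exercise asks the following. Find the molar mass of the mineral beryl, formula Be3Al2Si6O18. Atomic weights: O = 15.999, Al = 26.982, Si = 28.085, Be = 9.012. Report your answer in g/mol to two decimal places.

537.49 g/mol

The formula mass is the sum 3(9.012) + 2(26.982) + 6(28.085) + 18(15.999).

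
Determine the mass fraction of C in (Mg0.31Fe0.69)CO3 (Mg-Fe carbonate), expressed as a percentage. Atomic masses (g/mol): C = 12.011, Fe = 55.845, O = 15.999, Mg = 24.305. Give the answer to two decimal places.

Molar mass of (Mg0.31Fe0.69)CO3: 0.31×24.305 + 0.69×55.845 + 1×12.011 + 3×15.999 = 106.076 g/mol.
Mass of C per formula unit: 1 × 12.011 = 12.011 g.
Weight fraction C = 12.011 / 106.076 = 0.1132.

11.32 weight percent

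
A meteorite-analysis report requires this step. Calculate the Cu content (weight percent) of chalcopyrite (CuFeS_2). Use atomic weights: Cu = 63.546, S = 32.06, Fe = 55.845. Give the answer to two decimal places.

34.63 weight percent

M(CuFeS_2) = 183.511 g/mol.
Cu contributes 1 × 63.546 = 63.546 g per mole.
63.546/183.511 = 0.3463 → 34.63%.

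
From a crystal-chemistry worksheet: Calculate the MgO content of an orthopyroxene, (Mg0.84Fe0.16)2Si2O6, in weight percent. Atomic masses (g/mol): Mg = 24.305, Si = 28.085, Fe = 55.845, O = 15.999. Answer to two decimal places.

Molar mass of (Mg0.84Fe0.16)2Si2O6 = 1.68×24.305 + 0.32×55.845 + 2×28.085 + 6×15.999 = 210.867 g/mol.
Each formula unit contains 1.68 Mg, equivalent to 1.68/1 = 1.6800 mol MgO.
M(MgO) = 1×24.305 + 1×15.999 = 40.304 g/mol.
Mass of MgO per formula unit = 1.6800 × 40.304 = 67.711 g.
MgO wt% = 67.711 / 210.867 × 100 = 32.11%.

32.11 wt%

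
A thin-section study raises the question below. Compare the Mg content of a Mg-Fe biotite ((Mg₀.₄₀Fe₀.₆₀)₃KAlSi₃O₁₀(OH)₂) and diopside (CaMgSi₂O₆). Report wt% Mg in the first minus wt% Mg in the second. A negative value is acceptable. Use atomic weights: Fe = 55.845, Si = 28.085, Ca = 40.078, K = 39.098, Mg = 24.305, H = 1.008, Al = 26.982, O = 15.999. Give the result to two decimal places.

M((Mg₀.₄₀Fe₀.₆₀)₃KAlSi₃O₁₀(OH)₂) = 474.026 g/mol, so wt% Mg = 29.166/474.026 × 100 = 6.15%.
M(CaMgSi₂O₆) = 216.547 g/mol, so wt% Mg = 24.305/216.547 × 100 = 11.22%.
6.15 − 11.22 = -5.07 pp.

-5.07 percentage points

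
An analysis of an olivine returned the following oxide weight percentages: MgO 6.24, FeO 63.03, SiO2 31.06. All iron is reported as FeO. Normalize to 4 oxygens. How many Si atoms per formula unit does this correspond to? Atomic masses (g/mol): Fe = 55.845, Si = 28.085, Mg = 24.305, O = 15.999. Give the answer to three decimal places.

MgO: 6.24/40.304 = 0.15482 mol → 0.15482 mol Mg, 0.15482 mol O.
FeO: 63.03/71.844 = 0.87732 mol → 0.87732 mol Fe, 0.87732 mol O.
SiO2: 31.06/60.083 = 0.51695 mol → 0.51695 mol Si, 1.03390 mol O.
Total oxygen = 2.06604 mol. Normalization factor = 4/2.06604 = 1.93607.
Si per 4 O = 0.51695 × 1.93607 = 1.001.

1.001 Si apfu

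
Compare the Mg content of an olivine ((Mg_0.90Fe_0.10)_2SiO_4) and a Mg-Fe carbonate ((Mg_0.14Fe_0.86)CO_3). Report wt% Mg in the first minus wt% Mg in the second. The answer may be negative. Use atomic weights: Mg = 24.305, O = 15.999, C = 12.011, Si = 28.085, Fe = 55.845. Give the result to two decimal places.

26.71 percentage points

First mineral: 43.749 g Mg in 146.999 g formula = 29.76 wt% Mg.
Second mineral: 3.403 g Mg in 111.437 g formula = 3.05 wt% Mg.
29.76% − 3.05% gives a difference of 26.71 percentage points.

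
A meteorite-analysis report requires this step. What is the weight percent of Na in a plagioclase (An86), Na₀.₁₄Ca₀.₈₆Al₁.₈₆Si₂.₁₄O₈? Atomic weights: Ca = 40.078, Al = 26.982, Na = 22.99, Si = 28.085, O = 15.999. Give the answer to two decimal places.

1.17 mass %

Formula mass = 0.14·22.99 + 0.86·40.078 + 1.86·26.982 + 2.14·28.085 + 8·15.999 = 275.966 g/mol, of which 3.219 g is Na.
So Na makes up 3.219/275.966 = 0.0117 of the mass, i.e. 1.17%.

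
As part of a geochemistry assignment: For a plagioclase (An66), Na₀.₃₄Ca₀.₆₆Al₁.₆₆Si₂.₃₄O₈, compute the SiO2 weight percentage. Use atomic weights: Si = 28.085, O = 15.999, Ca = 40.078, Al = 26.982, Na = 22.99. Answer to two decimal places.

51.54 wt%

Molar mass of Na₀.₃₄Ca₀.₆₆Al₁.₆₆Si₂.₃₄O₈ = 0.34·22.99 + 0.66·40.078 + 1.66·26.982 + 2.34·28.085 + 8·15.999 = 272.769 g/mol.
Each formula unit contains 2.34 Si, equivalent to 2.34/1 = 2.3400 mol SiO2.
M(SiO2) = 1×28.085 + 2×15.999 = 60.083 g/mol.
Mass of SiO2 per formula unit = 2.3400 × 60.083 = 140.594 g.
SiO2 wt% = 140.594 / 272.769 × 100 = 51.54%.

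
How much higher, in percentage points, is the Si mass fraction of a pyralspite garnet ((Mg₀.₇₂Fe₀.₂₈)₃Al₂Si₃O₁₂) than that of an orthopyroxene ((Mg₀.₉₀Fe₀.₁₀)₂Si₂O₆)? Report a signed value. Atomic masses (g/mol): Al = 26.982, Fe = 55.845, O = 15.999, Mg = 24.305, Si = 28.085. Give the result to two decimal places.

-7.51 percentage points

M((Mg₀.₇₂Fe₀.₂₈)₃Al₂Si₃O₁₂) = 429.616 g/mol, so wt% Si = 84.255/429.616 × 100 = 19.61%.
M((Mg₀.₉₀Fe₀.₁₀)₂Si₂O₆) = 207.082 g/mol, so wt% Si = 56.170/207.082 × 100 = 27.12%.
19.61 − 27.12 = -7.51 pp.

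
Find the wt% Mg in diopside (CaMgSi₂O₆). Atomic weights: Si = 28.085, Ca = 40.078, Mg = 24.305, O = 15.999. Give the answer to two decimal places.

11.22 mass %

M(CaMgSi₂O₆) = 216.547 g/mol.
Mg contributes 1 × 24.305 = 24.305 g per mole.
24.305/216.547 = 0.1122 → 11.22%.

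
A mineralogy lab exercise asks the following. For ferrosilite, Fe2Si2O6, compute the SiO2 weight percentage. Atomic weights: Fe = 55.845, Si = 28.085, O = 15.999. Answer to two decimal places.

45.54 wt%

M(Fe2Si2O6) = 263.854 g/mol; M(SiO2) = 60.083 g/mol.
Moles SiO2 per formula unit = 2 Si ÷ 1 = 2.0000.
SiO2 fraction = (2.0000 × 60.083) / 263.854 = 120.166/263.854 = 0.4554.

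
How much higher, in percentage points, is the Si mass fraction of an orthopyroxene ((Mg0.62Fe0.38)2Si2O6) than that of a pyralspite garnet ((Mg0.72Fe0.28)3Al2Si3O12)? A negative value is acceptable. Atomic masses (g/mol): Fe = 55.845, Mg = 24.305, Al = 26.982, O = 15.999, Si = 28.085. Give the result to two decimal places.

Si in (Mg0.62Fe0.38)2Si2O6: molar mass 224.744 g/mol; 2×28.085 = 56.170 g → 24.99 wt%.
Si in (Mg0.72Fe0.28)3Al2Si3O12: molar mass 429.616 g/mol; 3×28.085 = 84.255 g → 19.61 wt%.
Difference = 24.99 − 19.61 = 5.38 percentage points.

5.38 percentage points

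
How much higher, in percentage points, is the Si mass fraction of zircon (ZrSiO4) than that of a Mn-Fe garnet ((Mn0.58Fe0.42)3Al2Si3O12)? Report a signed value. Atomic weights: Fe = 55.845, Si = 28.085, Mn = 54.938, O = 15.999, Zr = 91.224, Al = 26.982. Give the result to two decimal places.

M(ZrSiO4) = 183.305 g/mol, so wt% Si = 28.085/183.305 × 100 = 15.32%.
M((Mn0.58Fe0.42)3Al2Si3O12) = 496.164 g/mol, so wt% Si = 84.255/496.164 × 100 = 16.98%.
15.32 − 16.98 = -1.66 pp.

-1.66 percentage points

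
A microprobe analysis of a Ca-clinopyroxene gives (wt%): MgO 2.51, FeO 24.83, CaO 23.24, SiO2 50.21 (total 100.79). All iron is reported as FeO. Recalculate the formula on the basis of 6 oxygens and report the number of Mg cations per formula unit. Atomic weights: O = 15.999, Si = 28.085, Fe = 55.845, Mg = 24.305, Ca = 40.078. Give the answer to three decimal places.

MgO: 2.51/40.304 = 0.06228 mol → 0.06228 mol Mg, 0.06228 mol O.
FeO: 24.83/71.844 = 0.34561 mol → 0.34561 mol Fe, 0.34561 mol O.
CaO: 23.24/56.077 = 0.41443 mol → 0.41443 mol Ca, 0.41443 mol O.
SiO2: 50.21/60.083 = 0.83568 mol → 0.83568 mol Si, 1.67136 mol O.
Total oxygen = 2.49368 mol. Normalization factor = 6/2.49368 = 2.40608.
Mg per 6 O = 0.06228 × 2.40608 = 0.150.

0.150 Mg apfu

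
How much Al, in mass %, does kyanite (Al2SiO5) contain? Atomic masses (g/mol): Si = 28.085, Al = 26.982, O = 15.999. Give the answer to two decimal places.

33.30 mass %

Formula mass = 2*26.982 + 1*28.085 + 5*15.999 = 162.044 g/mol, of which 53.964 g is Al.
So Al makes up 53.964/162.044 = 0.3330 of the mass, i.e. 33.30%.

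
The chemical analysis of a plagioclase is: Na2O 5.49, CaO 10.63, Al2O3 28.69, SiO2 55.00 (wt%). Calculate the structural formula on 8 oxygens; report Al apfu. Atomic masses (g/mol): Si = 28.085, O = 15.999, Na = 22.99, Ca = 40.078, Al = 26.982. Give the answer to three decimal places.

1.525 Al apfu

5.49 wt% Na2O ÷ 61.979 g/mol = 0.08858 mol, giving 0.17716 Na and 0.08858 O.
10.63 wt% CaO ÷ 56.077 g/mol = 0.18956 mol, giving 0.18956 Ca and 0.18956 O.
28.69 wt% Al2O3 ÷ 101.961 g/mol = 0.28138 mol, giving 0.56276 Al and 0.84414 O.
55.00 wt% SiO2 ÷ 60.083 g/mol = 0.91540 mol, giving 0.91540 Si and 1.83080 O.
Oxygen sums to 2.95308; scaling by 8/2.95308 = 2.70904 puts the formula on 8 O.
Al: 0.56276 × 2.70904 = 1.525 atoms per formula unit.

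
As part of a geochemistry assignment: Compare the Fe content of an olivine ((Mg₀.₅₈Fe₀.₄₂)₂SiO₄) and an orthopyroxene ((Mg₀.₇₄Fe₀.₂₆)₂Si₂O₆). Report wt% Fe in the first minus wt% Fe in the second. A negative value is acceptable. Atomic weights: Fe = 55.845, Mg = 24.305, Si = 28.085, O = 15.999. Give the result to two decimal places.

14.69 percentage points

First mineral: 46.910 g Fe in 167.185 g formula = 28.06 wt% Fe.
Second mineral: 29.039 g Fe in 217.175 g formula = 13.37 wt% Fe.
28.06% − 13.37% gives a difference of 14.69 percentage points.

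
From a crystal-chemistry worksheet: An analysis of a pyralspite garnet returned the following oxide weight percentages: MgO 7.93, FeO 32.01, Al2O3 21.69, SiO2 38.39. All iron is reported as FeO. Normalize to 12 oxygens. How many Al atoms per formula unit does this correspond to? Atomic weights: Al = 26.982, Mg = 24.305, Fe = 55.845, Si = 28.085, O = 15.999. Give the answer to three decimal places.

MgO: 7.93/40.304 = 0.19675 mol → 0.19675 mol Mg, 0.19675 mol O.
FeO: 32.01/71.844 = 0.44555 mol → 0.44555 mol Fe, 0.44555 mol O.
Al2O3: 21.69/101.961 = 0.21273 mol → 0.42546 mol Al, 0.63819 mol O.
SiO2: 38.39/60.083 = 0.63895 mol → 0.63895 mol Si, 1.27790 mol O.
Total oxygen = 2.55839 mol. Normalization factor = 12/2.55839 = 4.69045.
Al per 12 O = 0.42546 × 4.69045 = 1.996.

1.996 Al apfu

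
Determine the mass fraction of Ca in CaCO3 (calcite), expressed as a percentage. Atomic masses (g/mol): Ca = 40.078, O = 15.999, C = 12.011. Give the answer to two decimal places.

40.04 wt%

Molar mass of CaCO3: 1*40.078 + 1*12.011 + 3*15.999 = 100.086 g/mol.
Mass of Ca per formula unit: 1 × 40.078 = 40.078 g.
Weight fraction Ca = 40.078 / 100.086 = 0.4004.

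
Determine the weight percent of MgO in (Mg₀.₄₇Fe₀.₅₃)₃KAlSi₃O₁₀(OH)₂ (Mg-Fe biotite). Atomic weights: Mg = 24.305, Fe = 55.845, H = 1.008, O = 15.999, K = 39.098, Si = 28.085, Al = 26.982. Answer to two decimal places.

Molar mass of (Mg₀.₄₇Fe₀.₅₃)₃KAlSi₃O₁₀(OH)₂ = 1.41·24.305 + 1.59·55.845 + 1·39.098 + 1·26.982 + 3·28.085 + 12·15.999 + 2·1.008 = 467.403 g/mol.
Each formula unit contains 1.41 Mg, equivalent to 1.41/1 = 1.4100 mol MgO.
M(MgO) = 1×24.305 + 1×15.999 = 40.304 g/mol.
Mass of MgO per formula unit = 1.4100 × 40.304 = 56.829 g.
MgO wt% = 56.829 / 467.403 × 100 = 12.16%.

12.16 wt%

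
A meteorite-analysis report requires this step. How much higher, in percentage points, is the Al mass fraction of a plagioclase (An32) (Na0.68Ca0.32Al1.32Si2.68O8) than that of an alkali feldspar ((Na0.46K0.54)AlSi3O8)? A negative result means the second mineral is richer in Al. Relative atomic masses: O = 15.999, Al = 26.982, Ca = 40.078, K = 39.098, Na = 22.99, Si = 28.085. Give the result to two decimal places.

3.36 percentage points

First mineral: 35.616 g Al in 267.334 g formula = 13.32 wt% Al.
Second mineral: 26.982 g Al in 270.917 g formula = 9.96 wt% Al.
13.32% − 9.96% gives a difference of 3.36 percentage points.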